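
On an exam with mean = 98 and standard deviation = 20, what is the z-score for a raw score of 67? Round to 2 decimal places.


z = (X - mu) / sigma
= (67 - 98) / 20
= -31 / 20
= -1.55


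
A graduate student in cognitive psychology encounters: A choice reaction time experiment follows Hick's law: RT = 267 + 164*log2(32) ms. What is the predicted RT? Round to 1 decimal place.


RT = 267 + 164 * log2(32)
log2(32) = 5.0
RT = 267 + 164 * 5.0
= 267 + 820.0
= 1087.0 ms


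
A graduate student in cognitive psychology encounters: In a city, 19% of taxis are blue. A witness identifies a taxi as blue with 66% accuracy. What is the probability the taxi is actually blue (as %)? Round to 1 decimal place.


P(blue | says blue) = P(says blue | blue)*P(blue) / [P(says blue | blue)*P(blue) + P(says blue | not blue)*P(not blue)]
Numerator = 0.66 * 0.19 = 0.1254
False identification = 0.34 * 0.81 = 0.2754
P = 0.1254 / (0.1254 + 0.2754)
= 0.1254 / 0.4008
As percentage = 31.3


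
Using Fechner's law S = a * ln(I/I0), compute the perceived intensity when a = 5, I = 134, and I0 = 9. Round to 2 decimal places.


S = 5 * ln(134/9)
I/I0 = 14.888889
ln(14.888889) = 2.7006
S = 5 * 2.7006
= 13.50


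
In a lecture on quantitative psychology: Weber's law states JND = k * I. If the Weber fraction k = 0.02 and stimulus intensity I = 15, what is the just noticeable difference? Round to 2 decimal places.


JND = k * I
JND = 0.02 * 15
= 0.30


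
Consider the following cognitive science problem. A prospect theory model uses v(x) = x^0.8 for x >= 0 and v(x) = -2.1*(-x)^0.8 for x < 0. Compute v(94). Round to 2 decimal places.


Since x = 94 >= 0, use v(x) = x^0.8
94^0.8 = 37.8881
v(94) = 37.89


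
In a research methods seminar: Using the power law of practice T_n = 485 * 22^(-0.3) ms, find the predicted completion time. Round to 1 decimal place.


T_n = 485 * 22^(-0.3)
22^(-0.3) = 0.395615
T_n = 485 * 0.395615
= 191.9 ms


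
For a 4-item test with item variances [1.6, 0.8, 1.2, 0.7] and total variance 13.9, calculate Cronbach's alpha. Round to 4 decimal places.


alpha = (k/(k-1)) * (1 - sum(s_i^2)/s_total^2)
sum(item variances) = 4.3
k/(k-1) = 4/3 = 1.333333
1 - 4.3/13.9 = 1 - 0.309353 = 0.690647
alpha = 1.333333 * 0.690647
= 0.9209


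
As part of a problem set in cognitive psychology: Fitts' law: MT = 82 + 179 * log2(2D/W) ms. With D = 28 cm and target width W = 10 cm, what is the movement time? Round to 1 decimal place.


MT = 82 + 179 * log2(2*28/10)
2D/W = 5.6
log2(5.6) = 2.4854
MT = 82 + 179 * 2.4854
= 526.9 ms


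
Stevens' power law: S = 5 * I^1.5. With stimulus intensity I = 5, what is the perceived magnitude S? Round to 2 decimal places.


S = 5 * 5^1.5
5^1.5 = 11.1803
S = 5 * 11.1803
= 55.90


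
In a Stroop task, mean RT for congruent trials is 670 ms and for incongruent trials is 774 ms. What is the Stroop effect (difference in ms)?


Stroop effect = RT(incongruent) - RT(congruent)
= 774 - 670
= 104 ms


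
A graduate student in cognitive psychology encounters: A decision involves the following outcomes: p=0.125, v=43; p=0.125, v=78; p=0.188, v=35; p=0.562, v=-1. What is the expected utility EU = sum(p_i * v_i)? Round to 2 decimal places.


EU = sum(p_i * v_i)
0.125 * 43 = 5.375
0.125 * 78 = 9.75
0.188 * 35 = 6.58
0.562 * -1 = -0.562
EU = 5.375 + 9.75 + 6.58 + -0.562
= 21.14


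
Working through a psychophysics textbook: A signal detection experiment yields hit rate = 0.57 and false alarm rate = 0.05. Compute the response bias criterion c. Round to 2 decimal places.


c = -0.5 * (z(HR) + z(FAR))
z(0.57) = 0.1764
z(0.05) = -1.6449
c = -0.5 * (0.1764 + -1.6449)
= -0.5 * -1.4685
= 0.73


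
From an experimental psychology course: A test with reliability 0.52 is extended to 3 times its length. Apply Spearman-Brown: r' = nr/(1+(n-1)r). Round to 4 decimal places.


r_new = n*r / (1 + (n-1)*r)
Numerator = 3 * 0.52 = 1.56
Denominator = 1 + 2 * 0.52 = 2.04
r_new = 1.56 / 2.04
= 0.7647


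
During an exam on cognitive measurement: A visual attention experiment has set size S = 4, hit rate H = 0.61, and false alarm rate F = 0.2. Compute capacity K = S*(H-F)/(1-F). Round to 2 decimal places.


K = S * (H - F) / (1 - F)
H - F = 0.41
1 - F = 0.8
K = 4 * 0.41 / 0.8
= 2.05


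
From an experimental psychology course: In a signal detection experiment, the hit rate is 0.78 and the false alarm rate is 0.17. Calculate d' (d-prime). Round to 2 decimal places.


d' = z(HR) - z(FAR)
z(0.78) = 0.7722
z(0.17) = -0.9542
d' = 0.7722 - -0.9542
= 1.73


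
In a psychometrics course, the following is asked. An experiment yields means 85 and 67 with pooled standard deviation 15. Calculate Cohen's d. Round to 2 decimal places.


Cohen's d = (M1 - M2) / S_pooled
= (85 - 67) / 15
= 18 / 15
= 1.20


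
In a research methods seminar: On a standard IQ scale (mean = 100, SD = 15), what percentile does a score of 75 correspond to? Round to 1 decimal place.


z = (IQ - mean) / SD
z = (75 - 100) / 15 = -1.6667
Percentile = Phi(-1.6667) * 100
Phi(-1.6667) = 0.047787
= 4.8


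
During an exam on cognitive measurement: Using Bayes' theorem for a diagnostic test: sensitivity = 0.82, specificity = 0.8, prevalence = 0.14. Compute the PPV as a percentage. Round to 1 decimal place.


PPV = (sens * prev) / (sens * prev + (1-spec) * (1-prev))
Numerator = 0.82 * 0.14 = 0.1148
P(positive and no disease) = (1 - spec) * (1 - prev) = (1 - 0.8) * (1 - 0.14) = 0.172
Denominator = 0.1148 + 0.172 = 0.2868
PPV = 0.1148 / 0.2868 = 0.400279
As percentage = 40.0


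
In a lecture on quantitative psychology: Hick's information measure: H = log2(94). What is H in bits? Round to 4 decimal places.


H = log2(n)
H = log2(94)
= 6.5546


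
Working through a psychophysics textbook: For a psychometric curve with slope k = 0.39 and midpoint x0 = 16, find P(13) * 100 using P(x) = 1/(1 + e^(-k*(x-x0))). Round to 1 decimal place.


P(x) = 1/(1 + e^(-0.39*(13 - 16)))
Exponent = -0.39 * -3 = 1.17
e^(1.17) = 3.221993
P = 1/(1 + 3.221993) = 0.236855
Percentage = 23.7


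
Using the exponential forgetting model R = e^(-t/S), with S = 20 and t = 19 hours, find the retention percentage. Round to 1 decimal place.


R = e^(-t/S)
-t/S = -19/20 = -0.95
R = e^(-0.95) = 0.386741
Percentage = 0.386741 * 100
= 38.7


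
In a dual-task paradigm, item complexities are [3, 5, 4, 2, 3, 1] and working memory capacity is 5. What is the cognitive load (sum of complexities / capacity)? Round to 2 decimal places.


Total complexity = 3 + 5 + 4 + 2 + 3 + 1 = 18
Load = total / capacity = 18 / 5
= 3.60


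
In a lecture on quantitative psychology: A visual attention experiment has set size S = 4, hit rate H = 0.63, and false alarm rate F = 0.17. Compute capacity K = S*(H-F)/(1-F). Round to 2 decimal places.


K = S * (H - F) / (1 - F)
H - F = 0.46
1 - F = 0.83
K = 4 * 0.46 / 0.83
= 2.22


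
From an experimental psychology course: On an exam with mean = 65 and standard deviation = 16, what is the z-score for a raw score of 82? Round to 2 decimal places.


z = (X - mu) / sigma
= (82 - 65) / 16
= 17 / 16
= 1.06


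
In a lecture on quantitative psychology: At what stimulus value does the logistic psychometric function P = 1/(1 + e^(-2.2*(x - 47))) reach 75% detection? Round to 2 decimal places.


At P = 0.75: 0.75 = 1/(1 + e^(-k*(x-x0)))
Solving: e^(-k*(x-x0)) = 1/3
x = x0 + ln(3)/k
ln(3) = 1.0986
x = 47 + 1.0986/2.2
= 47 + 0.4994
= 47.50


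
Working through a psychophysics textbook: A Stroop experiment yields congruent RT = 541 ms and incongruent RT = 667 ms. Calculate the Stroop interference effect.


Stroop effect = RT(incongruent) - RT(congruent)
= 667 - 541
= 126 ms


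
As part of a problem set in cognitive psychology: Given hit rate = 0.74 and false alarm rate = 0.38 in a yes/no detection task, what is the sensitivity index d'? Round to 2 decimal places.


d' = z(HR) - z(FAR)
z(0.74) = 0.6433
z(0.38) = -0.3055
d' = 0.6433 - -0.3055
= 0.95


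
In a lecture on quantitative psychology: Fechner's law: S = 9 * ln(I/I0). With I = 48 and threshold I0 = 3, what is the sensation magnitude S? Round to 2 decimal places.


S = 9 * ln(48/3)
I/I0 = 16.0
ln(16.0) = 2.7726
S = 9 * 2.7726
= 24.95


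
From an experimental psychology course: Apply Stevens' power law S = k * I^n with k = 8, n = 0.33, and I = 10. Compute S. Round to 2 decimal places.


S = 8 * 10^0.33
10^0.33 = 2.138
S = 8 * 2.138
= 17.10


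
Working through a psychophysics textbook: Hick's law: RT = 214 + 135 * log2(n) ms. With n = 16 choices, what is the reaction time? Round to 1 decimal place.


RT = 214 + 135 * log2(16)
log2(16) = 4.0
RT = 214 + 135 * 4.0
= 214 + 540.0
= 754.0 ms


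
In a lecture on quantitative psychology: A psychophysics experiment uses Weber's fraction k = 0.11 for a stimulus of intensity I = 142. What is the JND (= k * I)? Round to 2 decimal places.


JND = k * I
JND = 0.11 * 142
= 15.62


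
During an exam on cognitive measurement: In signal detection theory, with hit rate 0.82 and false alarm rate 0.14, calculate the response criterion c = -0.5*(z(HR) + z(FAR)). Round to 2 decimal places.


c = -0.5 * (z(HR) + z(FAR))
z(0.82) = 0.9154
z(0.14) = -1.0803
c = -0.5 * (0.9154 + -1.0803)
= -0.5 * -0.1649
= 0.08


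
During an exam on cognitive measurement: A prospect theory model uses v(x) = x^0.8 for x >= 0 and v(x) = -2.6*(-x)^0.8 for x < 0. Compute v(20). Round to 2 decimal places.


Since x = 20 >= 0, use v(x) = x^0.8
20^0.8 = 10.9856
v(20) = 10.99


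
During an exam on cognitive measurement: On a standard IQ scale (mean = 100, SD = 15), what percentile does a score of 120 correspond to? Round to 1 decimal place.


z = (IQ - mean) / SD
z = (120 - 100) / 15 = 1.3333
Percentile = Phi(1.3333) * 100
Phi(1.3333) = 0.908783
= 90.9


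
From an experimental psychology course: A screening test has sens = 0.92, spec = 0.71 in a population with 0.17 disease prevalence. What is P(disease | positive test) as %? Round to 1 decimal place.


PPV = (sens * prev) / (sens * prev + (1-spec) * (1-prev))
Numerator = 0.92 * 0.17 = 0.1564
P(positive and no disease) = (1 - spec) * (1 - prev) = (1 - 0.71) * (1 - 0.17) = 0.2407
Denominator = 0.1564 + 0.2407 = 0.3971
PPV = 0.1564 / 0.3971 = 0.393855
As percentage = 39.4


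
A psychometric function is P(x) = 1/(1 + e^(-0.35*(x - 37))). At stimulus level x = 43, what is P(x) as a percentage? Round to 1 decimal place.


P(x) = 1/(1 + e^(-0.35*(43 - 37)))
Exponent = -0.35 * 6 = -2.1
e^(-2.1) = 0.122456
P = 1/(1 + 0.122456) = 0.890904
Percentage = 89.1


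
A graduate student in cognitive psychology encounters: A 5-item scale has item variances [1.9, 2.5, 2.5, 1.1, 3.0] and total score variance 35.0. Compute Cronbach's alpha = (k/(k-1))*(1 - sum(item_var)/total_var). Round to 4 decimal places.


alpha = (k/(k-1)) * (1 - sum(s_i^2)/s_total^2)
sum(item variances) = 11.0
k/(k-1) = 5/4 = 1.25
1 - 11.0/35.0 = 1 - 0.314286 = 0.685714
alpha = 1.25 * 0.685714
= 0.8571


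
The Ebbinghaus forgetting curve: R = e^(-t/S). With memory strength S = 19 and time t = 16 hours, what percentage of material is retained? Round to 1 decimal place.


R = e^(-t/S)
-t/S = -16/19 = -0.842105
R = e^(-0.842105) = 0.430803
Percentage = 0.430803 * 100
= 43.1


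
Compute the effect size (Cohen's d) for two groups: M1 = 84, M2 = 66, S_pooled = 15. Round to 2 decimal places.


Cohen's d = (M1 - M2) / S_pooled
= (84 - 66) / 15
= 18 / 15
= 1.20


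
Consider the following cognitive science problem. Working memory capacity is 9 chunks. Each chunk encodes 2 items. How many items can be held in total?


Total items = chunks * items_per_chunk
= 9 * 2
= 18


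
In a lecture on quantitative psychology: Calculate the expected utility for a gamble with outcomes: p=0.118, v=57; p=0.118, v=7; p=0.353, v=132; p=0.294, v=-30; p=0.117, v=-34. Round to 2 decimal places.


EU = sum(p_i * v_i)
0.118 * 57 = 6.726
0.118 * 7 = 0.826
0.353 * 132 = 46.596
0.294 * -30 = -8.82
0.117 * -34 = -3.978
EU = 6.726 + 0.826 + 46.596 + -8.82 + -3.978
= 41.35


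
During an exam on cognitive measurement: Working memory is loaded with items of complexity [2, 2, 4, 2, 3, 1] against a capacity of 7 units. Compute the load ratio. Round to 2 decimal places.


Total complexity = 2 + 2 + 4 + 2 + 3 + 1 = 14
Load = total / capacity = 14 / 7
= 2.00


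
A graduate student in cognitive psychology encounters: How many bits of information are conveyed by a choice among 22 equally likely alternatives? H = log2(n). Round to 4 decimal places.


H = log2(n)
H = log2(22)
= 4.4594


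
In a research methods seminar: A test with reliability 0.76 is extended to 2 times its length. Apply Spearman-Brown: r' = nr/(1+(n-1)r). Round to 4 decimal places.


r_new = n*r / (1 + (n-1)*r)
Numerator = 2 * 0.76 = 1.52
Denominator = 1 + 1 * 0.76 = 1.76
r_new = 1.52 / 1.76
= 0.8636


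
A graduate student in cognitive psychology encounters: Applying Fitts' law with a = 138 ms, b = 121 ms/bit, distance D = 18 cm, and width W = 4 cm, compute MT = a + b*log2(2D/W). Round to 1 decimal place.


MT = 138 + 121 * log2(2*18/4)
2D/W = 9.0
log2(9.0) = 3.1699
MT = 138 + 121 * 3.1699
= 521.6 ms


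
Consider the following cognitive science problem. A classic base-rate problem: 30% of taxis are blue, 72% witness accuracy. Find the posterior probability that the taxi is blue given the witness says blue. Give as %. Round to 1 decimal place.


P(blue | says blue) = P(says blue | blue)*P(blue) / [P(says blue | blue)*P(blue) + P(says blue | not blue)*P(not blue)]
Numerator = 0.72 * 0.3 = 0.216
False identification = 0.28 * 0.7 = 0.196
P = 0.216 / (0.216 + 0.196)
= 0.216 / 0.412
As percentage = 52.4


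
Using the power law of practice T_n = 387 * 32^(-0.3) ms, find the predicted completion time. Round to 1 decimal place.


T_n = 387 * 32^(-0.3)
32^(-0.3) = 0.353553
T_n = 387 * 0.353553
= 136.8 ms


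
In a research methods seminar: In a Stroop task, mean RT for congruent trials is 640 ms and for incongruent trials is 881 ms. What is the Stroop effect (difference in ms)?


Stroop effect = RT(incongruent) - RT(congruent)
= 881 - 640
= 241 ms


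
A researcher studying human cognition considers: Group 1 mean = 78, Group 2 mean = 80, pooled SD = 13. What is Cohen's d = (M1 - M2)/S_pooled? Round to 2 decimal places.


Cohen's d = (M1 - M2) / S_pooled
= (78 - 80) / 13
= -2 / 13
= -0.15


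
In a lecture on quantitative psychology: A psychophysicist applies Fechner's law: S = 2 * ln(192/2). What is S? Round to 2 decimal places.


S = 2 * ln(192/2)
I/I0 = 96.0
ln(96.0) = 4.5643
S = 2 * 4.5643
= 9.13


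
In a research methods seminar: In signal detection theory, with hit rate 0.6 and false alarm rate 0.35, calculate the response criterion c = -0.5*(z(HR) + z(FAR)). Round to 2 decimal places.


c = -0.5 * (z(HR) + z(FAR))
z(0.6) = 0.2533
z(0.35) = -0.3853
c = -0.5 * (0.2533 + -0.3853)
= -0.5 * -0.132
= 0.07


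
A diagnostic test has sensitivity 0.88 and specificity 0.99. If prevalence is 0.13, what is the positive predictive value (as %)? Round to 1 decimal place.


PPV = (sens * prev) / (sens * prev + (1-spec) * (1-prev))
Numerator = 0.88 * 0.13 = 0.1144
P(positive and no disease) = (1 - spec) * (1 - prev) = (1 - 0.99) * (1 - 0.13) = 0.0087
Denominator = 0.1144 + 0.0087 = 0.1231
PPV = 0.1144 / 0.1231 = 0.929326
As percentage = 92.9


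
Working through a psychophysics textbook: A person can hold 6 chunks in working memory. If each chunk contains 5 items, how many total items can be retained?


Total items = chunks * items_per_chunk
= 6 * 5
= 30


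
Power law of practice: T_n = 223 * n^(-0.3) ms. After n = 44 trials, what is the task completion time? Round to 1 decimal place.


T_n = 223 * 44^(-0.3)
44^(-0.3) = 0.32134
T_n = 223 * 0.32134
= 71.7 ms


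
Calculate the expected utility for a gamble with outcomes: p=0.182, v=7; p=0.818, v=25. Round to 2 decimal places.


EU = sum(p_i * v_i)
0.182 * 7 = 1.274
0.818 * 25 = 20.45
EU = 1.274 + 20.45
= 21.72


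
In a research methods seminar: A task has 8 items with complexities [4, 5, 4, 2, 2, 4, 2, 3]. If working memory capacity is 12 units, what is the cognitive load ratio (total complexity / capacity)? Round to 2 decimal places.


Total complexity = 4 + 5 + 4 + 2 + 2 + 4 + 2 + 3 = 26
Load = total / capacity = 26 / 12
= 2.17


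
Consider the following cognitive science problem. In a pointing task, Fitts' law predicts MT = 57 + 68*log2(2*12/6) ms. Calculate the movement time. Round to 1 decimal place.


MT = 57 + 68 * log2(2*12/6)
2D/W = 4.0
log2(4.0) = 2.0
MT = 57 + 68 * 2.0
= 193.0 ms


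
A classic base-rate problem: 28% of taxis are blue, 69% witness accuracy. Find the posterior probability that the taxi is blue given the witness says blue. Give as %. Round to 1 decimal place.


P(blue | says blue) = P(says blue | blue)*P(blue) / [P(says blue | blue)*P(blue) + P(says blue | not blue)*P(not blue)]
Numerator = 0.69 * 0.28 = 0.1932
False identification = 0.31 * 0.72 = 0.2232
P = 0.1932 / (0.1932 + 0.2232)
= 0.1932 / 0.4164
As percentage = 46.4


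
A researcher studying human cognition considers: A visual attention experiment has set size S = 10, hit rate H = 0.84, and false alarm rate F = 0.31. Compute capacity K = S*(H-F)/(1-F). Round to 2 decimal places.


K = S * (H - F) / (1 - F)
H - F = 0.53
1 - F = 0.69
K = 10 * 0.53 / 0.69
= 7.68


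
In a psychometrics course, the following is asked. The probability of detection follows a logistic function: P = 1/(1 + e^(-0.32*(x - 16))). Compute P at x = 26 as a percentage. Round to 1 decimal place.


P(x) = 1/(1 + e^(-0.32*(26 - 16)))
Exponent = -0.32 * 10 = -3.2
e^(-3.2) = 0.040762
P = 1/(1 + 0.040762) = 0.960834
Percentage = 96.1


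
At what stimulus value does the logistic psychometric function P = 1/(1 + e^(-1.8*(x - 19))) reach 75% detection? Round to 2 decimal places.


At P = 0.75: 0.75 = 1/(1 + e^(-k*(x-x0)))
Solving: e^(-k*(x-x0)) = 1/3
x = x0 + ln(3)/k
ln(3) = 1.0986
x = 19 + 1.0986/1.8
= 19 + 0.6103
= 19.61


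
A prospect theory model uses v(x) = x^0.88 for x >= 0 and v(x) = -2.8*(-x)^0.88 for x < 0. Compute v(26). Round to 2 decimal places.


Since x = 26 >= 0, use v(x) = x^0.88
26^0.88 = 17.5864
v(26) = 17.59


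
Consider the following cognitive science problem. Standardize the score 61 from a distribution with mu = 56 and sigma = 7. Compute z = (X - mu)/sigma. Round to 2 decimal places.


z = (X - mu) / sigma
= (61 - 56) / 7
= 5 / 7
= 0.71


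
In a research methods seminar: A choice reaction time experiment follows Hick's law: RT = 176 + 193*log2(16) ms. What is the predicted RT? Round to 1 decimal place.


RT = 176 + 193 * log2(16)
log2(16) = 4.0
RT = 176 + 193 * 4.0
= 176 + 772.0
= 948.0 ms


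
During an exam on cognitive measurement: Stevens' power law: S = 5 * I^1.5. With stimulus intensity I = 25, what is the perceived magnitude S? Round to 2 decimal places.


S = 5 * 25^1.5
25^1.5 = 125.0
S = 5 * 125.0
= 625.00


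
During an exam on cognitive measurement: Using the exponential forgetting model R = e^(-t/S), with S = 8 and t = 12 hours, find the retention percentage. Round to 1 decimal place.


R = e^(-t/S)
-t/S = -12/8 = -1.5
R = e^(-1.5) = 0.22313
Percentage = 0.22313 * 100
= 22.3


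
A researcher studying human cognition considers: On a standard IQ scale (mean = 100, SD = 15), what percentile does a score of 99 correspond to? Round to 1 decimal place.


z = (IQ - mean) / SD
z = (99 - 100) / 15 = -0.0667
Percentile = Phi(-0.0667) * 100
Phi(-0.0667) = 0.47341
= 47.3


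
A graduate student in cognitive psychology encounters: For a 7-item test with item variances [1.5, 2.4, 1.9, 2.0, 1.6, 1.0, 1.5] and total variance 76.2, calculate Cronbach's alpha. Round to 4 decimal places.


alpha = (k/(k-1)) * (1 - sum(s_i^2)/s_total^2)
sum(item variances) = 11.9
k/(k-1) = 7/6 = 1.166667
1 - 11.9/76.2 = 1 - 0.156168 = 0.843832
alpha = 1.166667 * 0.843832
= 0.9845


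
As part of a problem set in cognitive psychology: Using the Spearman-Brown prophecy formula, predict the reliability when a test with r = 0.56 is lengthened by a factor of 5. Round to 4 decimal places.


r_new = n*r / (1 + (n-1)*r)
Numerator = 5 * 0.56 = 2.8
Denominator = 1 + 4 * 0.56 = 3.24
r_new = 2.8 / 3.24
= 0.8642


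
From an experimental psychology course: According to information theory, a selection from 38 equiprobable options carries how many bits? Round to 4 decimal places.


H = log2(n)
H = log2(38)
= 5.2479


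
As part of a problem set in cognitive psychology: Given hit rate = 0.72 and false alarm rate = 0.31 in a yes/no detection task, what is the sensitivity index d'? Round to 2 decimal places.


d' = z(HR) - z(FAR)
z(0.72) = 0.5828
z(0.31) = -0.4959
d' = 0.5828 - -0.4959
= 1.08


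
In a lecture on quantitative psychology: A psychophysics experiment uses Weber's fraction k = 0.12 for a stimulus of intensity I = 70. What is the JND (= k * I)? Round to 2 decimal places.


JND = k * I
JND = 0.12 * 70
= 8.40


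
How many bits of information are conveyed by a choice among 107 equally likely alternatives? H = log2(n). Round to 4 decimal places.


H = log2(n)
H = log2(107)
= 6.7415


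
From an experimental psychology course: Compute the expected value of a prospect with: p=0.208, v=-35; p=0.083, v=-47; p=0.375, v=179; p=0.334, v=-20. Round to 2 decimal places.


EU = sum(p_i * v_i)
0.208 * -35 = -7.28
0.083 * -47 = -3.901
0.375 * 179 = 67.125
0.334 * -20 = -6.68
EU = -7.28 + -3.901 + 67.125 + -6.68
= 49.26


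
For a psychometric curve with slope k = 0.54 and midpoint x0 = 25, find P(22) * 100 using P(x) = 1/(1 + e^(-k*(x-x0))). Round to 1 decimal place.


P(x) = 1/(1 + e^(-0.54*(22 - 25)))
Exponent = -0.54 * -3 = 1.62
e^(1.62) = 5.05309
P = 1/(1 + 5.05309) = 0.165205
Percentage = 16.5


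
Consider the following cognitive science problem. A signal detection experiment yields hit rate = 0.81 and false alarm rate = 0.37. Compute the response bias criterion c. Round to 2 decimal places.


c = -0.5 * (z(HR) + z(FAR))
z(0.81) = 0.8779
z(0.37) = -0.3319
c = -0.5 * (0.8779 + -0.3319)
= -0.5 * 0.546
= -0.27


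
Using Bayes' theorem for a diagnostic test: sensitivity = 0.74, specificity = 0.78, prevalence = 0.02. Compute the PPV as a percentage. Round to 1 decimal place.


PPV = (sens * prev) / (sens * prev + (1-spec) * (1-prev))
Numerator = 0.74 * 0.02 = 0.0148
P(positive and no disease) = (1 - spec) * (1 - prev) = (1 - 0.78) * (1 - 0.02) = 0.2156
Denominator = 0.0148 + 0.2156 = 0.2304
PPV = 0.0148 / 0.2304 = 0.064236
As percentage = 6.4


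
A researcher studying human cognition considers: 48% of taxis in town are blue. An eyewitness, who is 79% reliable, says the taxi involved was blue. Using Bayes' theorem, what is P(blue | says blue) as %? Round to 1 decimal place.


P(blue | says blue) = P(says blue | blue)*P(blue) / [P(says blue | blue)*P(blue) + P(says blue | not blue)*P(not blue)]
Numerator = 0.79 * 0.48 = 0.3792
False identification = 0.21 * 0.52 = 0.1092
P = 0.3792 / (0.3792 + 0.1092)
= 0.3792 / 0.4884
As percentage = 77.6


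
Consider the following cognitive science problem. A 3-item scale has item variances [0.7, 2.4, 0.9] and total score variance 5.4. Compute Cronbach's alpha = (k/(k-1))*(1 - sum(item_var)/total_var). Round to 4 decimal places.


alpha = (k/(k-1)) * (1 - sum(s_i^2)/s_total^2)
sum(item variances) = 4.0
k/(k-1) = 3/2 = 1.5
1 - 4.0/5.4 = 1 - 0.740741 = 0.259259
alpha = 1.5 * 0.259259
= 0.3889


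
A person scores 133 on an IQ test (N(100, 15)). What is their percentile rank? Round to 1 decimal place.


z = (IQ - mean) / SD
z = (133 - 100) / 15 = 2.2
Percentile = Phi(2.2) * 100
Phi(2.2) = 0.986097
= 98.6


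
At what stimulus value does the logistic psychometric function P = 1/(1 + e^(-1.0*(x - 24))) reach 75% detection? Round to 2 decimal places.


At P = 0.75: 0.75 = 1/(1 + e^(-k*(x-x0)))
Solving: e^(-k*(x-x0)) = 1/3
x = x0 + ln(3)/k
ln(3) = 1.0986
x = 24 + 1.0986/1.0
= 24 + 1.0986
= 25.10


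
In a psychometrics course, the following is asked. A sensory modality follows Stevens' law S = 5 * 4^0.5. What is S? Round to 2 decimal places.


S = 5 * 4^0.5
4^0.5 = 2.0
S = 5 * 2.0
= 10.00


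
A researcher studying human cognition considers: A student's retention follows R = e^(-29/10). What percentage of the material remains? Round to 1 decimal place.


R = e^(-t/S)
-t/S = -29/10 = -2.9
R = e^(-2.9) = 0.055023
Percentage = 0.055023 * 100
= 5.5


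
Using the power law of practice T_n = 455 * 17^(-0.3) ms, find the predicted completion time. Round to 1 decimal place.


T_n = 455 * 17^(-0.3)
17^(-0.3) = 0.42743
T_n = 455 * 0.42743
= 194.5 ms


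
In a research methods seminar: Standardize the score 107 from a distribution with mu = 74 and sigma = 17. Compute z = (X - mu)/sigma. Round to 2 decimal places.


z = (X - mu) / sigma
= (107 - 74) / 17
= 33 / 17
= 1.94


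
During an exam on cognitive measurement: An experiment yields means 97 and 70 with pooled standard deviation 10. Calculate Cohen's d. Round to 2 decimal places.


Cohen's d = (M1 - M2) / S_pooled
= (97 - 70) / 10
= 27 / 10
= 2.70


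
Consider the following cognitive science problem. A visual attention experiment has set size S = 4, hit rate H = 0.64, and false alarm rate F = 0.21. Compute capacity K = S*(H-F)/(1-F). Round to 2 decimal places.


K = S * (H - F) / (1 - F)
H - F = 0.43
1 - F = 0.79
K = 4 * 0.43 / 0.79
= 2.18


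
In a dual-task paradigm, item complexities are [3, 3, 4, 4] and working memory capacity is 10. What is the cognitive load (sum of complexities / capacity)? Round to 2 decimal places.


Total complexity = 3 + 3 + 4 + 4 = 14
Load = total / capacity = 14 / 10
= 1.40


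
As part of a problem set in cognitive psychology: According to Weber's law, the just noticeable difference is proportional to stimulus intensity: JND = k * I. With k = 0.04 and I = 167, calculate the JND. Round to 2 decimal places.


JND = k * I
JND = 0.04 * 167
= 6.68


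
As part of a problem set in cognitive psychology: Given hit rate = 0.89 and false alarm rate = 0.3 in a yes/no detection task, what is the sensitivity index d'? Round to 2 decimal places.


d' = z(HR) - z(FAR)
z(0.89) = 1.2265
z(0.3) = -0.5244
d' = 1.2265 - -0.5244
= 1.75


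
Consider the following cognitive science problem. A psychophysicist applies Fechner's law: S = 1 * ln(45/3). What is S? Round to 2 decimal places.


S = 1 * ln(45/3)
I/I0 = 15.0
ln(15.0) = 2.7081
S = 1 * 2.7081
= 2.71


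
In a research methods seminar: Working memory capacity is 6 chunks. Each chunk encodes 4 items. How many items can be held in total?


Total items = chunks * items_per_chunk
= 6 * 4
= 24


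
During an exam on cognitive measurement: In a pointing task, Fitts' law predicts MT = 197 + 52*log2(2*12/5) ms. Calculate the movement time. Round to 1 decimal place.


MT = 197 + 52 * log2(2*12/5)
2D/W = 4.8
log2(4.8) = 2.263
MT = 197 + 52 * 2.263
= 314.7 ms


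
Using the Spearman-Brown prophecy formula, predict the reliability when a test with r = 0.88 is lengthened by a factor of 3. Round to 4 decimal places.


r_new = n*r / (1 + (n-1)*r)
Numerator = 3 * 0.88 = 2.64
Denominator = 1 + 2 * 0.88 = 2.76
r_new = 2.64 / 2.76
= 0.9565


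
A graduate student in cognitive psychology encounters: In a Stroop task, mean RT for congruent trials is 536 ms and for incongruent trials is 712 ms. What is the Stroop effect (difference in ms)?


Stroop effect = RT(incongruent) - RT(congruent)
= 712 - 536
= 176 ms


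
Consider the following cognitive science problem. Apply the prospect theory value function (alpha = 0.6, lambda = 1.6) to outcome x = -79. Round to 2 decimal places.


Since x = -79 < 0, use v(x) = -lambda*(-x)^alpha
(-x) = 79
79^0.6 = 13.7587
v(-79) = -1.6 * 13.7587
= -22.01


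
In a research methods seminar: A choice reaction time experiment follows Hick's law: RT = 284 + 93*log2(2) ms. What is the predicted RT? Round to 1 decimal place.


RT = 284 + 93 * log2(2)
log2(2) = 1.0
RT = 284 + 93 * 1.0
= 284 + 93.0
= 377.0 ms


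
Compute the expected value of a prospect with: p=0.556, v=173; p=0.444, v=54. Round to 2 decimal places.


EU = sum(p_i * v_i)
0.556 * 173 = 96.188
0.444 * 54 = 23.976
EU = 96.188 + 23.976
= 120.16


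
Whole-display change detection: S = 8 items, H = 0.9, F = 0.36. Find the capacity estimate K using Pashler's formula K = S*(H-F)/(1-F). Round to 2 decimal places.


K = S * (H - F) / (1 - F)
H - F = 0.54
1 - F = 0.64
K = 8 * 0.54 / 0.64
= 6.75


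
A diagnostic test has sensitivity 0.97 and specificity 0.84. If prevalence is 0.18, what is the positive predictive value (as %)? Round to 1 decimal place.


PPV = (sens * prev) / (sens * prev + (1-spec) * (1-prev))
Numerator = 0.97 * 0.18 = 0.1746
P(positive and no disease) = (1 - spec) * (1 - prev) = (1 - 0.84) * (1 - 0.18) = 0.1312
Denominator = 0.1746 + 0.1312 = 0.3058
PPV = 0.1746 / 0.3058 = 0.570961
As percentage = 57.1


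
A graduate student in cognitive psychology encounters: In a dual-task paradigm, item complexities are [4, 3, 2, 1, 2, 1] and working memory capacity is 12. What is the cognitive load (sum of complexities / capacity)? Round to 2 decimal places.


Total complexity = 4 + 3 + 2 + 1 + 2 + 1 = 13
Load = total / capacity = 13 / 12
= 1.08


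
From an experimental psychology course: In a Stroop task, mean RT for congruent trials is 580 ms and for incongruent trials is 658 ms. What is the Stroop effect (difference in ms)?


Stroop effect = RT(incongruent) - RT(congruent)
= 658 - 580
= 78 ms


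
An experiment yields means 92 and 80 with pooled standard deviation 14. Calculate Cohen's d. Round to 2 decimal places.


Cohen's d = (M1 - M2) / S_pooled
= (92 - 80) / 14
= 12 / 14
= 0.86


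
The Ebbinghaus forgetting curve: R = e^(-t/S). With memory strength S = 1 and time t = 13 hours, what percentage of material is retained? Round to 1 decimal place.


R = e^(-t/S)
-t/S = -13/1 = -13.0
R = e^(-13.0) = 2e-06
Percentage = 2e-06 * 100
= 0.0


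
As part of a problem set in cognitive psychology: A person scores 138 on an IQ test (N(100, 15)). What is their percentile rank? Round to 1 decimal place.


z = (IQ - mean) / SD
z = (138 - 100) / 15 = 2.5333
Percentile = Phi(2.5333) * 100
Phi(2.5333) = 0.99435
= 99.4


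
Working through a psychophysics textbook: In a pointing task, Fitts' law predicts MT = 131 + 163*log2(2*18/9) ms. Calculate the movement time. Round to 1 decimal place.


MT = 131 + 163 * log2(2*18/9)
2D/W = 4.0
log2(4.0) = 2.0
MT = 131 + 163 * 2.0
= 457.0 ms


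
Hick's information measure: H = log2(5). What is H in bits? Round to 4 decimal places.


H = log2(n)
H = log2(5)
= 2.3219


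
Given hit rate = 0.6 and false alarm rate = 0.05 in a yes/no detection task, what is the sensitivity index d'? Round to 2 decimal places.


d' = z(HR) - z(FAR)
z(0.6) = 0.2533
z(0.05) = -1.6449
d' = 0.2533 - -1.6449
= 1.90


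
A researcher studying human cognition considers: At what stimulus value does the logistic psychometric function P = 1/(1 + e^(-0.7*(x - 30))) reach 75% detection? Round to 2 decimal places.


At P = 0.75: 0.75 = 1/(1 + e^(-k*(x-x0)))
Solving: e^(-k*(x-x0)) = 1/3
x = x0 + ln(3)/k
ln(3) = 1.0986
x = 30 + 1.0986/0.7
= 30 + 1.5694
= 31.57


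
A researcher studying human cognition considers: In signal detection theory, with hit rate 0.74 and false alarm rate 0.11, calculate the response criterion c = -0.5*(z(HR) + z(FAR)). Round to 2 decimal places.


c = -0.5 * (z(HR) + z(FAR))
z(0.74) = 0.6433
z(0.11) = -1.2265
c = -0.5 * (0.6433 + -1.2265)
= -0.5 * -0.5832
= 0.29


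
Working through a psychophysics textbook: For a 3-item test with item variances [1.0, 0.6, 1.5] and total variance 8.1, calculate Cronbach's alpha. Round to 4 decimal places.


alpha = (k/(k-1)) * (1 - sum(s_i^2)/s_total^2)
sum(item variances) = 3.1
k/(k-1) = 3/2 = 1.5
1 - 3.1/8.1 = 1 - 0.382716 = 0.617284
alpha = 1.5 * 0.617284
= 0.9259


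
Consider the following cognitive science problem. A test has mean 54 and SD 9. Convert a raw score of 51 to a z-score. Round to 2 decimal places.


z = (X - mu) / sigma
= (51 - 54) / 9
= -3 / 9
= -0.33


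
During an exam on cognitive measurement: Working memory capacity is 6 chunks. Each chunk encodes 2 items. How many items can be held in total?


Total items = chunks * items_per_chunk
= 6 * 2
= 12


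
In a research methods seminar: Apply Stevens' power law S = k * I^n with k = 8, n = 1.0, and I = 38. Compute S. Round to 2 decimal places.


S = 8 * 38^1.0
38^1.0 = 38.0
S = 8 * 38.0
= 304.00


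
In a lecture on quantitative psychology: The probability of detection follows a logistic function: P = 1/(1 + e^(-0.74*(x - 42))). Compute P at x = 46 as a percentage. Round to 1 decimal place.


P(x) = 1/(1 + e^(-0.74*(46 - 42)))
Exponent = -0.74 * 4 = -2.96
e^(-2.96) = 0.051819
P = 1/(1 + 0.051819) = 0.950734
Percentage = 95.1


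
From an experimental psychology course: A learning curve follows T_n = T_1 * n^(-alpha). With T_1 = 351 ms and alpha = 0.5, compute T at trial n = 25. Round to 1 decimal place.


T_n = 351 * 25^(-0.5)
25^(-0.5) = 0.2
T_n = 351 * 0.2
= 70.2 ms


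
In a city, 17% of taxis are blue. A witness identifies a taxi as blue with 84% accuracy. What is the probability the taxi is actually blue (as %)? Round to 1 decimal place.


P(blue | says blue) = P(says blue | blue)*P(blue) / [P(says blue | blue)*P(blue) + P(says blue | not blue)*P(not blue)]
Numerator = 0.84 * 0.17 = 0.1428
False identification = 0.16 * 0.83 = 0.1328
P = 0.1428 / (0.1428 + 0.1328)
= 0.1428 / 0.2756
As percentage = 51.8


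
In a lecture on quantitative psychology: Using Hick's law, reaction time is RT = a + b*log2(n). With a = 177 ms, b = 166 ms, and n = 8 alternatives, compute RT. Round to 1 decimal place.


RT = 177 + 166 * log2(8)
log2(8) = 3.0
RT = 177 + 166 * 3.0
= 177 + 498.0
= 675.0 ms


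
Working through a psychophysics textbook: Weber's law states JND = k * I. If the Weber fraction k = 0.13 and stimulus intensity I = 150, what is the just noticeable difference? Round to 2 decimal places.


JND = k * I
JND = 0.13 * 150
= 19.50


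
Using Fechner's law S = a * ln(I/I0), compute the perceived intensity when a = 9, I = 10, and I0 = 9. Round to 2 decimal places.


S = 9 * ln(10/9)
I/I0 = 1.111111
ln(1.111111) = 0.1054
S = 9 * 0.1054
= 0.95


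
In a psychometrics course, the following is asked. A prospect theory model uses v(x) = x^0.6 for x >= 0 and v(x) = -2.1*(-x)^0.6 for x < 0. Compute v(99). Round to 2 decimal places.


Since x = 99 >= 0, use v(x) = x^0.6
99^0.6 = 15.7536
v(99) = 15.75


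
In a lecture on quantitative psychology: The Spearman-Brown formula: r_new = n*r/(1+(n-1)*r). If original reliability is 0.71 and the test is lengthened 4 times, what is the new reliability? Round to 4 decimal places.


r_new = n*r / (1 + (n-1)*r)
Numerator = 4 * 0.71 = 2.84
Denominator = 1 + 3 * 0.71 = 3.13
r_new = 2.84 / 3.13
= 0.9073


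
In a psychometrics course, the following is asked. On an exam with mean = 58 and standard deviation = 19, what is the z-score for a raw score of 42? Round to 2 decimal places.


z = (X - mu) / sigma
= (42 - 58) / 19
= -16 / 19
= -0.84


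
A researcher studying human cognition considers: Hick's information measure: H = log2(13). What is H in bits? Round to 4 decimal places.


H = log2(n)
H = log2(13)
= 3.7004


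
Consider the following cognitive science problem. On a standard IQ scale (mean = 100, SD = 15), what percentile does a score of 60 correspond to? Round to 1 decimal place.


z = (IQ - mean) / SD
z = (60 - 100) / 15 = -2.6667
Percentile = Phi(-2.6667) * 100
Phi(-2.6667) = 0.00383
= 0.4


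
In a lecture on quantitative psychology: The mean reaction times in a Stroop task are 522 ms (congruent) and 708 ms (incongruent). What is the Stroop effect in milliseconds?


Stroop effect = RT(incongruent) - RT(congruent)
= 708 - 522
= 186 ms


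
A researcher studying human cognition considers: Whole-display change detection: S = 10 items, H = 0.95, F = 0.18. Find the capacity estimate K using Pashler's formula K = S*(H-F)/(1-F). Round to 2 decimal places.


K = S * (H - F) / (1 - F)
H - F = 0.77
1 - F = 0.82
K = 10 * 0.77 / 0.82
= 9.39


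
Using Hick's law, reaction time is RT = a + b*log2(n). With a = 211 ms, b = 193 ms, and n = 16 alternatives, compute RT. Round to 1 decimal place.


RT = 211 + 193 * log2(16)
log2(16) = 4.0
RT = 211 + 193 * 4.0
= 211 + 772.0
= 983.0 ms


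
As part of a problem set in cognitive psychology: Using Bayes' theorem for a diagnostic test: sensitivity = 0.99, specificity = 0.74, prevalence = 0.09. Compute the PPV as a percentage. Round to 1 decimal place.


PPV = (sens * prev) / (sens * prev + (1-spec) * (1-prev))
Numerator = 0.99 * 0.09 = 0.0891
P(positive and no disease) = (1 - spec) * (1 - prev) = (1 - 0.74) * (1 - 0.09) = 0.2366
Denominator = 0.0891 + 0.2366 = 0.3257
PPV = 0.0891 / 0.3257 = 0.273565
As percentage = 27.4


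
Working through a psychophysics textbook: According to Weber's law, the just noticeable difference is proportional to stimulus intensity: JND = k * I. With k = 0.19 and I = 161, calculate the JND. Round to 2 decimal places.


JND = k * I
JND = 0.19 * 161
= 30.59


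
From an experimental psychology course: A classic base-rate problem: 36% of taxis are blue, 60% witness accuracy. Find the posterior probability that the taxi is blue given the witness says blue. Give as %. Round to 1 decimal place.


P(blue | says blue) = P(says blue | blue)*P(blue) / [P(says blue | blue)*P(blue) + P(says blue | not blue)*P(not blue)]
Numerator = 0.6 * 0.36 = 0.216
False identification = 0.4 * 0.64 = 0.256
P = 0.216 / (0.216 + 0.256)
= 0.216 / 0.472
As percentage = 45.8


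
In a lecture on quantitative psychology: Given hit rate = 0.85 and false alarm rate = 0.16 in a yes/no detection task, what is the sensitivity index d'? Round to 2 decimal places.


d' = z(HR) - z(FAR)
z(0.85) = 1.0364
z(0.16) = -0.9945
d' = 1.0364 - -0.9945
= 2.03


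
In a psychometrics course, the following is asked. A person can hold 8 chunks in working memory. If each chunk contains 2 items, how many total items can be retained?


Total items = chunks * items_per_chunk
= 8 * 2
= 16


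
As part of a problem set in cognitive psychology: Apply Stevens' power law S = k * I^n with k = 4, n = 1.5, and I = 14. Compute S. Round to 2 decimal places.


S = 4 * 14^1.5
14^1.5 = 52.3832
S = 4 * 52.3832
= 209.53


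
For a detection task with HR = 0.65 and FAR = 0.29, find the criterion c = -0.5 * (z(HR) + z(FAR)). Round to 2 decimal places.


c = -0.5 * (z(HR) + z(FAR))
z(0.65) = 0.3853
z(0.29) = -0.5534
c = -0.5 * (0.3853 + -0.5534)
= -0.5 * -0.1681
= 0.08


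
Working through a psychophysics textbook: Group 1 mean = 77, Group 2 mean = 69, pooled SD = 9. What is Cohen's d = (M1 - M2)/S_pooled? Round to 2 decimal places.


Cohen's d = (M1 - M2) / S_pooled
= (77 - 69) / 9
= 8 / 9
= 0.89


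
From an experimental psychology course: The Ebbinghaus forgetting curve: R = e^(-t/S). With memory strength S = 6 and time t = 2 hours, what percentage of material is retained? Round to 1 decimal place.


R = e^(-t/S)
-t/S = -2/6 = -0.333333
R = e^(-0.333333) = 0.716532
Percentage = 0.716532 * 100
= 71.7


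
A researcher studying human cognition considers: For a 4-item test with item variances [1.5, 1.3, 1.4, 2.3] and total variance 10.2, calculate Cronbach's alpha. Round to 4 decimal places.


alpha = (k/(k-1)) * (1 - sum(s_i^2)/s_total^2)
sum(item variances) = 6.5
k/(k-1) = 4/3 = 1.333333
1 - 6.5/10.2 = 1 - 0.637255 = 0.362745
alpha = 1.333333 * 0.362745
= 0.4837
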